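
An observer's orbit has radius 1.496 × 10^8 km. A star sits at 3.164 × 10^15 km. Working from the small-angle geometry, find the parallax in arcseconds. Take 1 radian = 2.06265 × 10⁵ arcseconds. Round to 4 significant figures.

θ ≈ B/d = (1.496 × 10^8) / (3.164 × 10^15) = 4.7282 × 10^-8 rad.
In arcseconds: 4.7282 × 10^-8 × 206265 = 0.0097526″.

0.009753 arcsec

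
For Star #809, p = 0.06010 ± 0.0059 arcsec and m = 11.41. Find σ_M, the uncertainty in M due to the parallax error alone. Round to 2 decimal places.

M = m − 5 log₁₀ d + 5 = m + 5 log₁₀ p + 5, so ∂M/∂p = 5/(p ln 10).
σ_M = (5/ln 10) · (σ_p/p) = 2.1715 × 0.0059/0.06010 = 2.1715 × 0.09817 = 0.21318.

σ_M = 0.21 mag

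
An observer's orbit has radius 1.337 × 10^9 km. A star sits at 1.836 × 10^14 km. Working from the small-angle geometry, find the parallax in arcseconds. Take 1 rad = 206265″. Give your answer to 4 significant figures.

1.502 arcsec

θ ≈ B/d = (1.337 × 10^9) / (1.836 × 10^14) = 7.2821 × 10^-6 rad.
In arcseconds: 7.2821 × 10^-6 × 206265 = 1.502″.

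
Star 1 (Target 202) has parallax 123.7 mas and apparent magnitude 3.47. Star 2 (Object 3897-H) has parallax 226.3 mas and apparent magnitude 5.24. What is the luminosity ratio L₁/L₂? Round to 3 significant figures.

d₁ = 1/p₁ = 1/0.1237″ = 8.0841 pc; d₂ = 1/p₂ = 1/0.2263″ = 4.4189 pc.
M₁ = m₁ − 5 log₁₀ d₁ + 5 = 3.47 − 4.5382 + 5 = 3.9318.
M₂ = 5.24 − 3.2266 + 5 = 7.0134.
L₁/L₂ = 10^(0.4(M₂ − M₁)) = 10^(0.4 × 3.0816) = 10^1.23264 = 17.086.

L₁/L₂ = 17.1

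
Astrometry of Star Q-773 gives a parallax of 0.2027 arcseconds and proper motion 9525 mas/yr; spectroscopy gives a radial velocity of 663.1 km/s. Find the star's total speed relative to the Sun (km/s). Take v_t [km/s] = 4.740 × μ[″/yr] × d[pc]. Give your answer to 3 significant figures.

700 km/s

d = 1/p = 1/0.2027″ = 4.9334 pc.
μ = 9525 mas/yr = 9.525 ″/yr.
v_t = 4.740 μ d = 4.740 × 9.525 × 4.9334 = 222.74 km/s.
v = √(v_r² + v_t²) = √(663.1² + 222.74²) = √489315 = 699.51 km/s.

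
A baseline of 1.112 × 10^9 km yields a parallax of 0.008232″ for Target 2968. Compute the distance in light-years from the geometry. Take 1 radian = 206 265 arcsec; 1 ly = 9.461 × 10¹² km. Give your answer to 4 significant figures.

θ = 0.008232″ = 0.008232/206265 = 3.9910 × 10^-8 rad.
d = B/θ = (1.112 × 10^9) / (3.9910 × 10^-8) = 2.7863 × 10^16 km = (2.7863 × 10^16) / (9.461 × 10^12) ly = 2945 ly.

2945 ly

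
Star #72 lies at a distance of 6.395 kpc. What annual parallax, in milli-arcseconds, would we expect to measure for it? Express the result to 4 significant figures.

0.1564 mas

d = 6.395 kpc = 6395 pc.
p = 1/d = 1/6395 = 0.00015637 arcsec.
= 0.00015637 × 1000 = 0.15637 mas.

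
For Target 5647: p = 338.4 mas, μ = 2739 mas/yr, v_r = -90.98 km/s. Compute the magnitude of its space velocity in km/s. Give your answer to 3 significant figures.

d = 1/p = 1/0.3384″ = 2.9551 pc.
μ = 2739 mas/yr = 2.739 ″/yr.
v_t = 4.740 μ d = 4.740 × 2.739 × 2.9551 = 38.366 km/s.
v = √(v_r² + v_t²) = √((-90.98)² + 38.366²) = √9749.31 = 98.739 km/s.

98.7 km/s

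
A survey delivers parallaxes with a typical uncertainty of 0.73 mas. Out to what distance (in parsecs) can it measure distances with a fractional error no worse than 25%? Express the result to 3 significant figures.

σ_d/d = σ_p/p, so the condition is σ_p/p ≤ 0.25, i.e. p ≥ σ_p/0.25.
p_min = 0.73/0.25 = 2.92 mas = 0.00292 arcsec.
d_max = 1/p_min = 1/0.00292 = 342.47 pc.

342 pc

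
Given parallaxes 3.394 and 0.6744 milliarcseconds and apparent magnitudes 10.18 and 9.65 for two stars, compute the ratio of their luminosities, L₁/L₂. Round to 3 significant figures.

L₁/L₂ = 0.0242

d₁ = 1/p₁ = 1/0.003394″ = 294.64 pc; d₂ = 1/p₂ = 1/0.0006744″ = 1482.8 pc.
M₁ = m₁ − 5 log₁₀ d₁ + 5 = 10.18 − 12.3465 + 5 = 2.8335.
M₂ = 9.65 − 15.8554 + 5 = -1.2054.
L₁/L₂ = 10^(0.4(M₂ − M₁)) = 10^(0.4 × (-4.0389)) = 10^(-1.61556) = 0.024235.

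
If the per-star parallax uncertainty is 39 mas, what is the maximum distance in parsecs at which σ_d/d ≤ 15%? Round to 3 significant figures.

3.85 pc

σ_d/d = σ_p/p, so the condition is σ_p/p ≤ 0.15, i.e. p ≥ σ_p/0.15.
p_min = 39/0.15 = 260 mas = 0.26 arcsec.
d_max = 1/p_min = 1/0.26 = 3.8462 pc.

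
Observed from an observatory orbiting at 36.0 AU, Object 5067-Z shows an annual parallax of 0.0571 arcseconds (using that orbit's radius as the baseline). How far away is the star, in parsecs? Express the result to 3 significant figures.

With baseline B (in AU) and parallax p (in arcsec), d = B/p parsecs.
d = 36.0 / 0.0571 = 630.47 pc.

630 pc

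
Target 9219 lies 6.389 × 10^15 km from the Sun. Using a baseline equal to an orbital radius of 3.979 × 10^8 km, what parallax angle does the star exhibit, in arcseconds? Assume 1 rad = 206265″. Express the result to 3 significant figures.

0.0128 arcsec

θ ≈ B/d = (3.979 × 10^8) / (6.389 × 10^15) = 6.2279 × 10^-8 rad.
In arcseconds: 6.2279 × 10^-8 × 206265 = 0.012846″.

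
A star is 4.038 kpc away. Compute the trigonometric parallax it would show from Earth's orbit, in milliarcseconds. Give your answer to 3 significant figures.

d = 4.038 kpc = 4038 pc.
p = 1/d = 1/4038 = 0.00024765 arcsec.
= 0.00024765 × 1000 = 0.24765 mas.

0.248 mas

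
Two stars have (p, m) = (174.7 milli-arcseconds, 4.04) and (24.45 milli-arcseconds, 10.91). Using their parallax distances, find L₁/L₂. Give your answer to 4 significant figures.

d₁ = 1/p₁ = 1/0.1747″ = 5.7241 pc; d₂ = 1/p₂ = 1/0.02445″ = 40.9 pc.
M₁ = m₁ − 5 log₁₀ d₁ + 5 = 4.04 − 3.7885 + 5 = 5.2515.
M₂ = 10.91 − 8.0586 + 5 = 7.8514.
L₁/L₂ = 10^(0.4(M₂ − M₁)) = 10^(0.4 × 2.5999) = 10^1.03996 = 10.964.

L₁/L₂ = 10.96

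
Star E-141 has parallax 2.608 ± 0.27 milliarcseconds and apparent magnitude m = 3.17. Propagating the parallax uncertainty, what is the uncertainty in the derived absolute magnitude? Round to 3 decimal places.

σ_M = 0.225 mag

M = m − 5 log₁₀ d + 5 = m + 5 log₁₀ p + 5, so ∂M/∂p = 5/(p ln 10).
σ_M = (5/ln 10) · (σ_p/p) = 2.1715 × 0.27/2.608 = 2.1715 × 0.10353 = 0.22482.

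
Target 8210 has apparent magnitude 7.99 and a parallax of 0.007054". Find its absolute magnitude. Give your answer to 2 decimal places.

d = 1/p = 1/0.007054″ = 141.76 pc.
m − M = 5 log₁₀(141.76) − 5 = 10.7578 − 5 = 5.7578.
M = m − (m − M) = 7.99 − 5.7578 = 2.23.

M = 2.23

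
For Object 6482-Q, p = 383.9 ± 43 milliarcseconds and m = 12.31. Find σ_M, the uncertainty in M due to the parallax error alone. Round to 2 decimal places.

σ_M = 0.24 mag

M = m − 5 log₁₀ d + 5 = m + 5 log₁₀ p + 5, so ∂M/∂p = 5/(p ln 10).
σ_M = (5/ln 10) · (σ_p/p) = 2.1715 × 43/383.9 = 2.1715 × 0.11201 = 0.24323.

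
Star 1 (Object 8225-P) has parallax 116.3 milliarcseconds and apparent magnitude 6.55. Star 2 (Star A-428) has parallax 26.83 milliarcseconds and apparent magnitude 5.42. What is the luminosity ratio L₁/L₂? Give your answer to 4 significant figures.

d₁ = 1/p₁ = 1/0.1163″ = 8.5985 pc; d₂ = 1/p₂ = 1/0.02683″ = 37.272 pc.
M₁ = m₁ − 5 log₁₀ d₁ + 5 = 6.55 − 4.6721 + 5 = 6.8779.
M₂ = 5.42 − 7.8569 + 5 = 2.5631.
L₁/L₂ = 10^(0.4(M₂ − M₁)) = 10^(0.4 × (-4.3148)) = 10^(-1.72592) = 0.018797.

L₁/L₂ = 0.01880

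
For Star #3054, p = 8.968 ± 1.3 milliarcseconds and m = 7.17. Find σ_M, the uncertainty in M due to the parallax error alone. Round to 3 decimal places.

M = m − 5 log₁₀ d + 5 = m + 5 log₁₀ p + 5, so ∂M/∂p = 5/(p ln 10).
σ_M = (5/ln 10) · (σ_p/p) = 2.1715 × 1.3/8.968 = 2.1715 × 0.14496 = 0.31478.

σ_M = 0.315 mag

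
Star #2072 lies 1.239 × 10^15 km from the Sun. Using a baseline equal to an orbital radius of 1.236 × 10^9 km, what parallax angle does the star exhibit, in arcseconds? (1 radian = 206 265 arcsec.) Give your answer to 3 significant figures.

0.206 arcsec

θ ≈ B/d = (1.236 × 10^9) / (1.239 × 10^15) = 9.9758 × 10^-7 rad.
In arcseconds: 9.9758 × 10^-7 × 206265 = 0.20577″.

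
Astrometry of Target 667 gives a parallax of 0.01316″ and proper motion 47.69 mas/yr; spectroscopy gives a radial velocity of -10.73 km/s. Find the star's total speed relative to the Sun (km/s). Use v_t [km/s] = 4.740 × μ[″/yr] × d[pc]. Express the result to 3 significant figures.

d = 1/p = 1/0.01316″ = 75.988 pc.
μ = 47.69 mas/yr = 0.04769 ″/yr.
v_t = 4.740 μ d = 4.740 × 0.04769 × 75.988 = 17.177 km/s.
v = √(v_r² + v_t²) = √((-10.73)² + 17.177²) = √410.182 = 20.253 km/s.

20.3 km/s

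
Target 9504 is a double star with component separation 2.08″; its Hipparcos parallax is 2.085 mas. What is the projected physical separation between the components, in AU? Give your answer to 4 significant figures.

997.6 AU

d = 1/p = 1/0.002085″ = 479.62 pc.
At distance d (pc), an angle of θ arcsec spans θ·d AU: s = 2.08 × 479.62 = 997.61 AU.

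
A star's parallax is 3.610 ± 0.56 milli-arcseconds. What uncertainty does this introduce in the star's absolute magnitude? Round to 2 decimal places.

M = m − 5 log₁₀ d + 5 = m + 5 log₁₀ p + 5, so ∂M/∂p = 5/(p ln 10).
σ_M = (5/ln 10) · (σ_p/p) = 2.1715 × 0.56/3.610 = 2.1715 × 0.15512 = 0.33684.

σ_M = 0.34 mag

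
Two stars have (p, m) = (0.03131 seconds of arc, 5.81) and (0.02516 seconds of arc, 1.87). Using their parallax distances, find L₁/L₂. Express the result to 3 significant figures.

L₁/L₂ = 0.0171

d₁ = 1/p₁ = 1/0.03131″ = 31.939 pc; d₂ = 1/p₂ = 1/0.02516″ = 39.746 pc.
M₁ = m₁ − 5 log₁₀ d₁ + 5 = 5.81 − 7.5216 + 5 = 3.2884.
M₂ = 1.87 − 7.9965 + 5 = -1.1265.
L₁/L₂ = 10^(0.4(M₂ − M₁)) = 10^(0.4 × (-4.4149)) = 10^(-1.76596) = 0.017141.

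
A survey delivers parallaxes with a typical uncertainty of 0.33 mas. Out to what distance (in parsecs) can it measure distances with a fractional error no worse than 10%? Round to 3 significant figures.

303 pc

σ_d/d = σ_p/p, so the condition is σ_p/p ≤ 0.10, i.e. p ≥ σ_p/0.10.
p_min = 0.33/0.10 = 3.3 mas = 0.0033 arcsec.
d_max = 1/p_min = 1/0.0033 = 303.03 pc.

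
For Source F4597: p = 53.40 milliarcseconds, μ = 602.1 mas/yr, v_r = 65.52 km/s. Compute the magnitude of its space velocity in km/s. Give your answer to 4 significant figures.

d = 1/p = 1/0.05340″ = 18.727 pc.
μ = 602.1 mas/yr = 0.6021 ″/yr.
v_t = 4.740 μ d = 4.740 × 0.6021 × 18.727 = 53.446 km/s.
v = √(v_r² + v_t²) = √(65.52² + 53.446²) = √7149.35 = 84.554 km/s.

84.55 km/s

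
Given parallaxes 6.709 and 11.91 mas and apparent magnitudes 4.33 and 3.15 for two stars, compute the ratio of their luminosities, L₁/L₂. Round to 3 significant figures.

d₁ = 1/p₁ = 1/0.006709″ = 149.05 pc; d₂ = 1/p₂ = 1/0.01191″ = 83.963 pc.
M₁ = m₁ − 5 log₁₀ d₁ + 5 = 4.33 − 10.8667 + 5 = -1.5367.
M₂ = 3.15 − 9.6204 + 5 = -1.4704.
L₁/L₂ = 10^(0.4(M₂ − M₁)) = 10^(0.4 × 0.0663) = 10^0.02652 = 1.063.

L₁/L₂ = 1.06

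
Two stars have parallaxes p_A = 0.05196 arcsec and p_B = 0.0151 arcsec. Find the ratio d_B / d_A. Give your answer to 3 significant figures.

3.44

Since d = 1/p, d_B/d_A = p_A/p_B.
= 0.05196 / 0.0151 = 3.4411.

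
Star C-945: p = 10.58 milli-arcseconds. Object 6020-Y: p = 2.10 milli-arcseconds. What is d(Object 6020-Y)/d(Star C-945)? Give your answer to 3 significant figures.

Since d = 1/p, d_B/d_A = p_A/p_B.
= 10.58 / 2.10 = 5.0381.

5.04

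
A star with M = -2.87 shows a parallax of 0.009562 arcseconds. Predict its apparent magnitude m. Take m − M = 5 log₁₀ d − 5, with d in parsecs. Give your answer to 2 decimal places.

d = 1/p = 1/0.009562″ = 104.58 pc.
m − M = 5 log₁₀ d − 5 = 5 log₁₀(104.58) − 5 = 10.0972 − 5 = 5.0972.
m = M + (m − M) = -2.87 + 5.0972 = 2.23.

m = 2.23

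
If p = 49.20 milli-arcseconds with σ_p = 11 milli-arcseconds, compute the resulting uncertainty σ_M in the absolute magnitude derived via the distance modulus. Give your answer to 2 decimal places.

σ_M = 0.49 mag

M = m − 5 log₁₀ d + 5 = m + 5 log₁₀ p + 5, so ∂M/∂p = 5/(p ln 10).
σ_M = (5/ln 10) · (σ_p/p) = 2.1715 × 11/49.20 = 2.1715 × 0.22358 = 0.4855.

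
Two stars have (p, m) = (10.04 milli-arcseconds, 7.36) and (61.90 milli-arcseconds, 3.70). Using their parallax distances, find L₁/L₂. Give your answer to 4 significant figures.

L₁/L₂ = 1.306

d₁ = 1/p₁ = 1/0.01004″ = 99.602 pc; d₂ = 1/p₂ = 1/0.06190″ = 16.155 pc.
M₁ = m₁ − 5 log₁₀ d₁ + 5 = 7.36 − 9.9913 + 5 = 2.3687.
M₂ = 3.70 − 6.0415 + 5 = 2.6585.
L₁/L₂ = 10^(0.4(M₂ − M₁)) = 10^(0.4 × 0.2898) = 10^0.11592 = 1.3059.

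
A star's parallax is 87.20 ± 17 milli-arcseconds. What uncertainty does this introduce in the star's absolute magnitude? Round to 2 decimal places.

M = m − 5 log₁₀ d + 5 = m + 5 log₁₀ p + 5, so ∂M/∂p = 5/(p ln 10).
σ_M = (5/ln 10) · (σ_p/p) = 2.1715 × 17/87.20 = 2.1715 × 0.19495 = 0.42333.

σ_M = 0.42 mag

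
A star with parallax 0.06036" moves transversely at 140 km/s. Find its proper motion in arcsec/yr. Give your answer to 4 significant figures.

1.783 arcsec/yr

d = 1/p = 1/0.06036″ = 16.567 pc.
μ = v_t / (4.74 d) = 140 / (4.74 × 16.567) = 140 / 78.528 = 1.7828 ″/yr.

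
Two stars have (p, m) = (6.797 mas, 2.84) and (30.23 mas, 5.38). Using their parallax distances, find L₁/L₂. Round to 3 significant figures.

d₁ = 1/p₁ = 1/0.006797″ = 147.12 pc; d₂ = 1/p₂ = 1/0.03023″ = 33.08 pc.
M₁ = m₁ − 5 log₁₀ d₁ + 5 = 2.84 − 10.8384 + 5 = -2.9984.
M₂ = 5.38 − 7.5978 + 5 = 2.7822.
L₁/L₂ = 10^(0.4(M₂ − M₁)) = 10^(0.4 × 5.7806) = 10^2.31224 = 205.23.

L₁/L₂ = 205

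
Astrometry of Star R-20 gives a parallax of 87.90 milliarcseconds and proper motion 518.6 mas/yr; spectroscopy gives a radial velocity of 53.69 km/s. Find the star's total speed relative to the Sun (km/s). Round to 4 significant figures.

60.54 km/s

d = 1/p = 1/0.08790″ = 11.377 pc.
μ = 518.6 mas/yr = 0.5186 ″/yr.
v_t = 4.740 μ d = 4.740 × 0.5186 × 11.377 = 27.967 km/s.
v = √(v_r² + v_t²) = √(53.69² + 27.967²) = √3664.77 = 60.537 km/s.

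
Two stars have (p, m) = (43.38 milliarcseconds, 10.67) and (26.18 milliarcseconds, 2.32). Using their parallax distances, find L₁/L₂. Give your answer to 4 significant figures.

d₁ = 1/p₁ = 1/0.04338″ = 23.052 pc; d₂ = 1/p₂ = 1/0.02618″ = 38.197 pc.
M₁ = m₁ − 5 log₁₀ d₁ + 5 = 10.67 − 6.8135 + 5 = 8.8565.
M₂ = 2.32 − 7.9101 + 5 = -0.5901.
L₁/L₂ = 10^(0.4(M₂ − M₁)) = 10^(0.4 × (-9.4466)) = 10^(-3.77864) = 0.00016648.

L₁/L₂ = 0.0001665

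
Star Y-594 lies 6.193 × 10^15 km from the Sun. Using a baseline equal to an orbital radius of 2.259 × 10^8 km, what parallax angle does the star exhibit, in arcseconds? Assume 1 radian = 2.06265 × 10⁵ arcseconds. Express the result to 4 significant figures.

θ ≈ B/d = (2.259 × 10^8) / (6.193 × 10^15) = 3.6477 × 10^-8 rad.
In arcseconds: 3.6477 × 10^-8 × 206265 = 0.0075239″.

0.007524 arcsec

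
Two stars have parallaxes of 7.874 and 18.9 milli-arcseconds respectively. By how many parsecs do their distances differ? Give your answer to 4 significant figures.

d_A = 1/0.007874″ = 127 pc; d_B = 1/0.01890″ = 52.91 pc.
|d_B − d_A| = |52.91 − 127| = 74.09 pc.

74.09 pc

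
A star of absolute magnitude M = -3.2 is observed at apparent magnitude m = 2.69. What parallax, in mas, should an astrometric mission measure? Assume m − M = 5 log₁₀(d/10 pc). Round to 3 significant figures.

m − M = 2.69 − (-3.2) = 5.89.
d = 10^((m−M)/5 + 1) = 10^2.178 = 150.66 pc.
p = 1/d = 1/150.66 = 0.0066375 arcsec = 6.6375 mas.

6.64 mas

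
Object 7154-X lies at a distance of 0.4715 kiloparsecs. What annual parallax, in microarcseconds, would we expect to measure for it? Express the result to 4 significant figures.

2121 μas

d = 0.4715 kpc = 471.5 pc.
p = 1/d = 1/471.5 = 0.0021209 arcsec.
= 0.0021209 × 10⁶ = 2120.9 μas.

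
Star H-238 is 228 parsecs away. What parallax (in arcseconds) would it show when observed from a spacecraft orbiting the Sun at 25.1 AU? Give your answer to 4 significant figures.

0.1101 arcsec

p (arcsec) = B (AU) / d (pc).
p = 25.1 / 228 = 0.11009 arcsec.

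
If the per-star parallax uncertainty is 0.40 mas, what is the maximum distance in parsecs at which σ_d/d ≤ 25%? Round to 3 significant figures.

σ_d/d = σ_p/p, so the condition is σ_p/p ≤ 0.25, i.e. p ≥ σ_p/0.25.
p_min = 0.40/0.25 = 1.6 mas = 0.0016 arcsec.
d_max = 1/p_min = 1/0.0016 = 625 pc.

625 pc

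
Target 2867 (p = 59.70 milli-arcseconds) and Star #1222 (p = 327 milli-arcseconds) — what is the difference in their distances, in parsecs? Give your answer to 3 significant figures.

13.7 pc

d_A = 1/0.05970″ = 16.75 pc; d_B = 1/0.3270″ = 3.0581 pc.
|d_B − d_A| = |3.0581 − 16.75| = 13.692 pc.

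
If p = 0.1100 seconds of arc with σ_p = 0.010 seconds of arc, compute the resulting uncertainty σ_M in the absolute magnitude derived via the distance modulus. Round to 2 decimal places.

σ_M = 0.20 mag

M = m − 5 log₁₀ d + 5 = m + 5 log₁₀ p + 5, so ∂M/∂p = 5/(p ln 10).
σ_M = (5/ln 10) · (σ_p/p) = 2.1715 × 0.010/0.1100 = 2.1715 × 0.090909 = 0.19741.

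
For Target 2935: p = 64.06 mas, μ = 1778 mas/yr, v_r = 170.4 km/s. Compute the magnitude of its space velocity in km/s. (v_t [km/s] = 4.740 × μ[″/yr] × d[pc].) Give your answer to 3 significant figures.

215 km/s

d = 1/p = 1/0.06406″ = 15.61 pc.
μ = 1778 mas/yr = 1.778 ″/yr.
v_t = 4.740 μ d = 4.740 × 1.778 × 15.61 = 131.56 km/s.
v = √(v_r² + v_t²) = √(170.4² + 131.56²) = √46344.2 = 215.28 km/s.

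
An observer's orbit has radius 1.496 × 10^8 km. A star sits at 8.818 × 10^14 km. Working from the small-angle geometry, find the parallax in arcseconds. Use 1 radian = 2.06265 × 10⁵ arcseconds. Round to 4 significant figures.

0.03499 arcsec

θ ≈ B/d = (1.496 × 10^8) / (8.818 × 10^14) = 1.6965 × 10^-7 rad.
In arcseconds: 1.6965 × 10^-7 × 206265 = 0.034993″.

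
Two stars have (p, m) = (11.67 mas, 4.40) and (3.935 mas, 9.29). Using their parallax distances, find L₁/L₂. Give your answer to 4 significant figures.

d₁ = 1/p₁ = 1/0.01167″ = 85.69 pc; d₂ = 1/p₂ = 1/0.003935″ = 254.13 pc.
M₁ = m₁ − 5 log₁₀ d₁ + 5 = 4.40 − 9.6647 + 5 = -0.2647.
M₂ = 9.29 − 12.0253 + 5 = 2.2647.
L₁/L₂ = 10^(0.4(M₂ − M₁)) = 10^(0.4 × 2.5294) = 10^1.01176 = 10.274.

L₁/L₂ = 10.27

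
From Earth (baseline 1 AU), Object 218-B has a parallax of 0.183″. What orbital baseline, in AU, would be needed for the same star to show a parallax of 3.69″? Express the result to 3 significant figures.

20.2 AU

Parallax scales linearly with baseline: p ∝ B, so B = p_target / p_Earth × 1 AU.
B = 3.69 / 0.183 = 20.164 AU.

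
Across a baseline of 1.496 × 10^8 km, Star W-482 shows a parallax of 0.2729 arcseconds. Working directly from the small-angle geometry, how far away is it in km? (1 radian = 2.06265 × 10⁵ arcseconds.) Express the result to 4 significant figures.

1.131 × 10^14 km

θ = 0.2729″ = 0.2729/206265 = 1.3231 × 10^-6 rad.
d = B/θ = (1.496 × 10^8) / (1.3231 × 10^-6) = 1.1307 × 10^14 km.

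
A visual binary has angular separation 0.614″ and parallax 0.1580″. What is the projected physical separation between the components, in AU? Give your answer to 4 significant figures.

d = 1/p = 1/0.1580″ = 6.3291 pc.
At distance d (pc), an angle of θ arcsec spans θ·d AU: s = 0.614 × 6.3291 = 3.8861 AU.

3.886 AU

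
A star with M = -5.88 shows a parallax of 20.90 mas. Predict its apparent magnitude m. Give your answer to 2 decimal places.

m = -2.48

d = 1/p = 1/0.02090″ = 47.847 pc.
m − M = 5 log₁₀ d − 5 = 5 log₁₀(47.847) − 5 = 8.3993 − 5 = 3.3993.
m = M + (m − M) = -5.88 + 3.3993 = -2.48.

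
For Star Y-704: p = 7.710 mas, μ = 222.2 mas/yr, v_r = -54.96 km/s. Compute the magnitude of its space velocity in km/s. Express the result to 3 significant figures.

d = 1/p = 1/0.007710″ = 129.7 pc.
μ = 222.2 mas/yr = 0.2222 ″/yr.
v_t = 4.740 μ d = 4.740 × 0.2222 × 129.7 = 136.6 km/s.
v = √(v_r² + v_t²) = √((-54.96)² + 136.6²) = √21680.2 = 147.24 km/s.

147 km/s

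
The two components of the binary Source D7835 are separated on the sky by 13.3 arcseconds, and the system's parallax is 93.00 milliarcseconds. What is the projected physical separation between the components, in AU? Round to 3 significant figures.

143 AU

d = 1/p = 1/0.09300″ = 10.753 pc.
At distance d (pc), an angle of θ arcsec spans θ·d AU: s = 13.3 × 10.753 = 143.01 AU.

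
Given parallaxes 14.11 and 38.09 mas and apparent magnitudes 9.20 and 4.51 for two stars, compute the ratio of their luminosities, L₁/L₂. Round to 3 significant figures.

d₁ = 1/p₁ = 1/0.01411″ = 70.872 pc; d₂ = 1/p₂ = 1/0.03809″ = 26.254 pc.
M₁ = m₁ − 5 log₁₀ d₁ + 5 = 9.20 − 9.2524 + 5 = 4.9476.
M₂ = 4.51 − 7.0960 + 5 = 2.4140.
L₁/L₂ = 10^(0.4(M₂ − M₁)) = 10^(0.4 × (-2.5336)) = 10^(-1.01344) = 0.096953.

L₁/L₂ = 0.0970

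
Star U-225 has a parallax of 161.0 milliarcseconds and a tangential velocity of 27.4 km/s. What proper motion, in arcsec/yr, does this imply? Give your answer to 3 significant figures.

0.931 arcsec/yr

d = 1/p = 1/0.1610″ = 6.2112 pc.
μ = v_t / (4.74 d) = 27.4 / (4.74 × 6.2112) = 27.4 / 29.441 = 0.93067 ″/yr.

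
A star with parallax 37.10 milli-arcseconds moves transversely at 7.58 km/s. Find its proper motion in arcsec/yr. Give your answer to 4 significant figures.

d = 1/p = 1/0.03710″ = 26.954 pc.
μ = v_t / (4.74 d) = 7.58 / (4.74 × 26.954) = 7.58 / 127.76 = 0.05933 ″/yr.

0.05933 arcsec/yr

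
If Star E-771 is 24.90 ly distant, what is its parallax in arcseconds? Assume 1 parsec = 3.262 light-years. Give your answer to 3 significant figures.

0.131 arcsec

d = 24.90 ly ÷ 3.262 = 7.6334 pc.
p = 1/d = 1/7.6334 = 0.131 arcsec.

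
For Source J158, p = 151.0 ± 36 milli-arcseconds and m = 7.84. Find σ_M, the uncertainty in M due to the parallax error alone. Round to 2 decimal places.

σ_M = 0.52 mag

M = m − 5 log₁₀ d + 5 = m + 5 log₁₀ p + 5, so ∂M/∂p = 5/(p ln 10).
σ_M = (5/ln 10) · (σ_p/p) = 2.1715 × 36/151.0 = 2.1715 × 0.23841 = 0.51771.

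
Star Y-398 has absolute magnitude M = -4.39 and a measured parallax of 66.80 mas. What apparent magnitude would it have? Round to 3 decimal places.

d = 1/p = 1/0.06680″ = 14.97 pc.
m − M = 5 log₁₀ d − 5 = 5 log₁₀(14.97) − 5 = 5.8761 − 5 = 0.8761.
m = M + (m − M) = -4.39 + 0.8761 = -3.514.

m = -3.514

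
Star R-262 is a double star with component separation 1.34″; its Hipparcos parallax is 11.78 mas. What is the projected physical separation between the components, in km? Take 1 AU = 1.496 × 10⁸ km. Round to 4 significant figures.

1.702 × 10^10 km

d = 1/p = 1/0.01178″ = 84.89 pc.
At distance d (pc), an angle of θ arcsec spans θ·d AU: s = 1.34 × 84.89 = 113.75 AU.
= 113.75 × 1.496 × 10⁸ km = 1.7017 × 10^10 km.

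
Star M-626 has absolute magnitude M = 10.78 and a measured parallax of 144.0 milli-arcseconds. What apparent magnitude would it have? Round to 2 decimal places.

m = 9.99

d = 1/p = 1/0.1440″ = 6.9444 pc.
m − M = 5 log₁₀ d − 5 = 5 log₁₀(6.9444) − 5 = 4.2082 − 5 = -0.7918.
m = M + (m − M) = 10.78 + (-0.7918) = 9.99.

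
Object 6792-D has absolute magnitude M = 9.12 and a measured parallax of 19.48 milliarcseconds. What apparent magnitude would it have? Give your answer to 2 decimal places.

m = 12.67

d = 1/p = 1/0.01948″ = 51.335 pc.
m − M = 5 log₁₀ d − 5 = 5 log₁₀(51.335) − 5 = 8.5521 − 5 = 3.5521.
m = M + (m − M) = 9.12 + 3.5521 = 12.67.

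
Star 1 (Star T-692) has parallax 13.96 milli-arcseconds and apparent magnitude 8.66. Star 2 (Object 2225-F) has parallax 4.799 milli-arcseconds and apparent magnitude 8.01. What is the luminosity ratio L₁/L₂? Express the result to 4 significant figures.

L₁/L₂ = 0.06494

d₁ = 1/p₁ = 1/0.01396″ = 71.633 pc; d₂ = 1/p₂ = 1/0.004799″ = 208.38 pc.
M₁ = m₁ − 5 log₁₀ d₁ + 5 = 8.66 − 9.2756 + 5 = 4.3844.
M₂ = 8.01 − 11.5943 + 5 = 1.4157.
L₁/L₂ = 10^(0.4(M₂ − M₁)) = 10^(0.4 × (-2.9687)) = 10^(-1.18748) = 0.064941.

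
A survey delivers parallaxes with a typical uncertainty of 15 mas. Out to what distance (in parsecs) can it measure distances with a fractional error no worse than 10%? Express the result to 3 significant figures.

σ_d/d = σ_p/p, so the condition is σ_p/p ≤ 0.10, i.e. p ≥ σ_p/0.10.
p_min = 15/0.10 = 150 mas = 0.15 arcsec.
d_max = 1/p_min = 1/0.15 = 6.6667 pc.

6.67 pc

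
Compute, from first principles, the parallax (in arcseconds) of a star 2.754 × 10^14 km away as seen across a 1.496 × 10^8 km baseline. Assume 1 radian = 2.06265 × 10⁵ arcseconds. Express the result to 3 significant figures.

θ ≈ B/d = (1.496 × 10^8) / (2.754 × 10^14) = 5.4321 × 10^-7 rad.
In arcseconds: 5.4321 × 10^-7 × 206265 = 0.11205″.

0.112 arcsec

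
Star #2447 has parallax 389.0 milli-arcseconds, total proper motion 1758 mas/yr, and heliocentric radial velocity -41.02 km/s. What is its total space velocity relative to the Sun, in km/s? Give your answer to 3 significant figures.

46.3 km/s

d = 1/p = 1/0.3890″ = 2.5707 pc.
μ = 1758 mas/yr = 1.758 ″/yr.
v_t = 4.740 μ d = 4.740 × 1.758 × 2.5707 = 21.421 km/s.
v = √(v_r² + v_t²) = √((-41.02)² + 21.421²) = √2141.5 = 46.276 km/s.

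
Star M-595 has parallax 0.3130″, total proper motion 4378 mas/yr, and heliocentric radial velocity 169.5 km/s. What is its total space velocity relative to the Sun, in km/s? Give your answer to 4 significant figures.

182.0 km/s

d = 1/p = 1/0.3130″ = 3.1949 pc.
μ = 4378 mas/yr = 4.378 ″/yr.
v_t = 4.740 μ d = 4.740 × 4.378 × 3.1949 = 66.3 km/s.
v = √(v_r² + v_t²) = √(169.5² + 66.3²) = √33125.9 = 182.01 km/s.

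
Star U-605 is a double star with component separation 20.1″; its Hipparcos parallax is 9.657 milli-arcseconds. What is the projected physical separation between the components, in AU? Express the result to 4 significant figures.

2081 AU

d = 1/p = 1/0.009657″ = 103.55 pc.
At distance d (pc), an angle of θ arcsec spans θ·d AU: s = 20.1 × 103.55 = 2081.4 AU.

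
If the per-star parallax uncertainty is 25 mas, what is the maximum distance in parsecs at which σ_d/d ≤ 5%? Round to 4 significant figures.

σ_d/d = σ_p/p, so the condition is σ_p/p ≤ 0.05, i.e. p ≥ σ_p/0.05.
p_min = 25/0.05 = 500 mas = 0.5 arcsec.
d_max = 1/p_min = 1/0.5 = 2 pc.

2.000 pc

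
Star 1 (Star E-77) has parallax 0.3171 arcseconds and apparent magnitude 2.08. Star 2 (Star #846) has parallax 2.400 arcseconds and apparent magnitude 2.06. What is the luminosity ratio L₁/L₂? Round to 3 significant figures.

L₁/L₂ = 56.2

d₁ = 1/p₁ = 1/0.3171″ = 3.1536 pc; d₂ = 1/p₂ = 1/2.400″ = 0.41667 pc.
M₁ = m₁ − 5 log₁₀ d₁ + 5 = 2.08 − 2.4940 + 5 = 4.5860.
M₂ = 2.06 − (-1.9010) + 5 = 8.9610.
L₁/L₂ = 10^(0.4(M₂ − M₁)) = 10^(0.4 × 4.3750) = 10^1.75000 = 56.234.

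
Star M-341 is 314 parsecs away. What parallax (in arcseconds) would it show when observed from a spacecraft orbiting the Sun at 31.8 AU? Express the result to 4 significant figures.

0.1013 arcsec

p (arcsec) = B (AU) / d (pc).
p = 31.8 / 314 = 0.10127 arcsec.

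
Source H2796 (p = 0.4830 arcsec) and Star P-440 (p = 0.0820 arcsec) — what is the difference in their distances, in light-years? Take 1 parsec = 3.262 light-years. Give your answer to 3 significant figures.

33.0 ly

d_A = 1/0.4830″ = 2.0704 pc; d_B = 1/0.08200″ = 12.195 pc.
|d_B − d_A| = |12.195 − 2.0704| = 10.125 pc = 10.125 × 3.262 ly = 33.028 ly.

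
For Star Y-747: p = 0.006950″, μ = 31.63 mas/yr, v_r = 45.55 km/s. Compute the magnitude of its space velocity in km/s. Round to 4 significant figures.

d = 1/p = 1/0.006950″ = 143.88 pc.
μ = 31.63 mas/yr = 0.03163 ″/yr.
v_t = 4.740 μ d = 4.740 × 0.03163 × 143.88 = 21.571 km/s.
v = √(v_r² + v_t²) = √(45.55² + 21.571²) = √2540.11 = 50.4 km/s.

50.40 km/s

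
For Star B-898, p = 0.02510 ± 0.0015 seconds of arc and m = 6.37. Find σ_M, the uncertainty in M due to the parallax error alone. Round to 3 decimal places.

σ_M = 0.130 mag

M = m − 5 log₁₀ d + 5 = m + 5 log₁₀ p + 5, so ∂M/∂p = 5/(p ln 10).
σ_M = (5/ln 10) · (σ_p/p) = 2.1715 × 0.0015/0.02510 = 2.1715 × 0.059761 = 0.12977.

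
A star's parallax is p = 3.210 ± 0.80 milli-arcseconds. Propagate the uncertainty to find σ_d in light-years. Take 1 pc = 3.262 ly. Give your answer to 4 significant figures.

d = 1/p, so σ_d = σ_p / p².
σ_d = 0.000800 / (0.003210)² = 0.000800 / 0.000010304 = 77.64 pc = 77.64 × 3.262 ly = 253.26 ly.

253.3 ly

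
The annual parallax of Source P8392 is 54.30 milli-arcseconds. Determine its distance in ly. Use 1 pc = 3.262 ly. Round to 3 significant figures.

60.1 ly

p = 54.30 milli-arcseconds = 0.05430 arcsec.
d = 1/p = 1/0.05430 = 18.416 pc.
In light-years: 18.416 × 3.262 = 60.073 ly.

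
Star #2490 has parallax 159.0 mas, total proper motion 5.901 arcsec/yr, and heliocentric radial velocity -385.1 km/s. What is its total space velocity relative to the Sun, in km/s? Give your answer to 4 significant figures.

d = 1/p = 1/0.1590″ = 6.2893 pc.
v_t = 4.740 μ d = 4.740 × 5.901 × 6.2893 = 175.92 km/s.
v = √(v_r² + v_t²) = √((-385.1)² + 175.92²) = √179250 = 423.38 km/s.

423.4 km/s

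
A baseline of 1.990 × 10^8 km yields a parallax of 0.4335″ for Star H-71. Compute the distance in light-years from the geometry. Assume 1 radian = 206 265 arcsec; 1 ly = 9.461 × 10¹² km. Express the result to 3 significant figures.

10.0 ly

θ = 0.4335″ = 0.4335/206265 = 2.1017 × 10^-6 rad.
d = B/θ = (1.990 × 10^8) / (2.1017 × 10^-6) = 9.4685 × 10^13 km = (9.4685 × 10^13) / (9.461 × 10^12) ly = 10.008 ly.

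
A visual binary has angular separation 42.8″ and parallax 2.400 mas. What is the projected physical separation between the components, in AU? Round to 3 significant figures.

d = 1/p = 1/0.002400″ = 416.67 pc.
At distance d (pc), an angle of θ arcsec spans θ·d AU: s = 42.8 × 416.67 = 17833 AU.

17800 AU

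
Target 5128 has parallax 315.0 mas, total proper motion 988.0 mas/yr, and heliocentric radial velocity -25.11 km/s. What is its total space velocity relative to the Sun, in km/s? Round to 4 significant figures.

d = 1/p = 1/0.3150″ = 3.1746 pc.
μ = 988.0 mas/yr = 0.9880 ″/yr.
v_t = 4.740 μ d = 4.740 × 0.9880 × 3.1746 = 14.867 km/s.
v = √(v_r² + v_t²) = √((-25.11)² + 14.867²) = √851.54 = 29.181 km/s.

29.18 km/s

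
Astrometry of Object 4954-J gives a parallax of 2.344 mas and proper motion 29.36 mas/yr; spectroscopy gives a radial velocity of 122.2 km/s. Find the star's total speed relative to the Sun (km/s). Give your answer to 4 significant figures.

d = 1/p = 1/0.002344″ = 426.62 pc.
μ = 29.36 mas/yr = 0.02936 ″/yr.
v_t = 4.740 μ d = 4.740 × 0.02936 × 426.62 = 59.371 km/s.
v = √(v_r² + v_t²) = √(122.2² + 59.371²) = √18457.8 = 135.86 km/s.

135.9 km/s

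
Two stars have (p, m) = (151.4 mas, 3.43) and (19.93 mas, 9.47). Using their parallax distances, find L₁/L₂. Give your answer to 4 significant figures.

d₁ = 1/p₁ = 1/0.1514″ = 6.605 pc; d₂ = 1/p₂ = 1/0.01993″ = 50.176 pc.
M₁ = m₁ − 5 log₁₀ d₁ + 5 = 3.43 − 4.0994 + 5 = 4.3306.
M₂ = 9.47 − 8.5025 + 5 = 5.9675.
L₁/L₂ = 10^(0.4(M₂ − M₁)) = 10^(0.4 × 1.6369) = 10^0.65476 = 4.5161.

L₁/L₂ = 4.516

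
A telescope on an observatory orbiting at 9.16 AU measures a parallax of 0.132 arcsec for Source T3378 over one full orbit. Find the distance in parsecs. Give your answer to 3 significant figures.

69.4 pc

With baseline B (in AU) and parallax p (in arcsec), d = B/p parsecs.
d = 9.16 / 0.132 = 69.394 pc.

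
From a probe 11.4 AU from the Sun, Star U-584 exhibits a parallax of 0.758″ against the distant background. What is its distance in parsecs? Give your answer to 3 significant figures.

15.0 pc

With baseline B (in AU) and parallax p (in arcsec), d = B/p parsecs.
d = 11.4 / 0.758 = 15.04 pc.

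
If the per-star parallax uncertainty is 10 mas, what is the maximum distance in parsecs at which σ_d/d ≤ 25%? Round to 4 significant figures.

σ_d/d = σ_p/p, so the condition is σ_p/p ≤ 0.25, i.e. p ≥ σ_p/0.25.
p_min = 10/0.25 = 40 mas = 0.04 arcsec.
d_max = 1/p_min = 1/0.04 = 25 pc.

25.00 pc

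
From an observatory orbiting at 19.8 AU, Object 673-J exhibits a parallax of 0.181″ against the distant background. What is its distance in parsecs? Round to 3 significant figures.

109 pc

With baseline B (in AU) and parallax p (in arcsec), d = B/p parsecs.
d = 19.8 / 0.181 = 109.39 pc.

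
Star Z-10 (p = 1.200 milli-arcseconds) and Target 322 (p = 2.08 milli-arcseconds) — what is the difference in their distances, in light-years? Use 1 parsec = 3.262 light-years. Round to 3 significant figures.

1150 ly

d_A = 1/0.001200″ = 833.33 pc; d_B = 1/0.002080″ = 480.77 pc.
|d_B − d_A| = |480.77 − 833.33| = 352.56 pc = 352.56 × 3.262 ly = 1150.1 ly.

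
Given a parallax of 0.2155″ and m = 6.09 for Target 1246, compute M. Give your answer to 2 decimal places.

M = 7.76

d = 1/p = 1/0.2155″ = 4.6404 pc.
m − M = 5 log₁₀(4.6404) − 5 = 3.3328 − 5 = -1.6672.
M = m − (m − M) = 6.09 − (-1.6672) = 7.76.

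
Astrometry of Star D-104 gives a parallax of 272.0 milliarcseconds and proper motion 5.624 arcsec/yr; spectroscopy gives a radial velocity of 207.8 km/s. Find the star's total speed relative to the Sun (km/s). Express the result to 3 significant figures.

230 km/s

d = 1/p = 1/0.2720″ = 3.6765 pc.
v_t = 4.740 μ d = 4.740 × 5.624 × 3.6765 = 98.007 km/s.
v = √(v_r² + v_t²) = √(207.8² + 98.007²) = √52786.2 = 229.75 km/s.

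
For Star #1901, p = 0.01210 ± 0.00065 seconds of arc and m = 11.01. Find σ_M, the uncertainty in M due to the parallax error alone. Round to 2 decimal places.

σ_M = 0.12 mag

M = m − 5 log₁₀ d + 5 = m + 5 log₁₀ p + 5, so ∂M/∂p = 5/(p ln 10).
σ_M = (5/ln 10) · (σ_p/p) = 2.1715 × 0.00065/0.01210 = 2.1715 × 0.053719 = 0.11665.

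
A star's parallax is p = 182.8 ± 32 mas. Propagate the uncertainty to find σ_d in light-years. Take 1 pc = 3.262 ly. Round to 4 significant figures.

3.124 ly

d = 1/p, so σ_d = σ_p / p².
σ_d = 0.0320 / (0.1828)² = 0.0320 / 0.033416 = 0.95763 pc = 0.95763 × 3.262 ly = 3.1238 ly.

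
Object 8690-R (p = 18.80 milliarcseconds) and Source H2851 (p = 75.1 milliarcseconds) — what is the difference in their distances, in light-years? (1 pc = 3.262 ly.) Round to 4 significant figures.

130.1 ly

d_A = 1/0.01880″ = 53.191 pc; d_B = 1/0.07510″ = 13.316 pc.
|d_B − d_A| = |13.316 − 53.191| = 39.875 pc = 39.875 × 3.262 ly = 130.07 ly.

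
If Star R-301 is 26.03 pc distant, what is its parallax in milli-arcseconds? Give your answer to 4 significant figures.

38.42 mas

p = 1/d = 1/26.03 = 0.038417 arcsec.
= 0.038417 × 1000 = 38.417 mas.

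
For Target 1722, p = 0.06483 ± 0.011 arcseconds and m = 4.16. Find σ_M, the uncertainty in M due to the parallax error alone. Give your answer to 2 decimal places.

M = m − 5 log₁₀ d + 5 = m + 5 log₁₀ p + 5, so ∂M/∂p = 5/(p ln 10).
σ_M = (5/ln 10) · (σ_p/p) = 2.1715 × 0.011/0.06483 = 2.1715 × 0.16967 = 0.36844.

σ_M = 0.37 mag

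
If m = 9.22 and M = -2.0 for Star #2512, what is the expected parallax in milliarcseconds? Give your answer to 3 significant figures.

0.570 mas

m − M = 9.22 − (-2.0) = 11.22.
d = 10^((m−M)/5 + 1) = 10^3.244 = 1753.9 pc.
p = 1/d = 1/1753.9 = 0.00057016 arcsec = 0.57016 mas.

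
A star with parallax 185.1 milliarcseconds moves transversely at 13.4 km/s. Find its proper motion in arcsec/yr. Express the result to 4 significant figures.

d = 1/p = 1/0.1851″ = 5.4025 pc.
μ = v_t / (4.74 d) = 13.4 / (4.74 × 5.4025) = 13.4 / 25.608 = 0.52327 ″/yr.

0.5233 arcsec/yr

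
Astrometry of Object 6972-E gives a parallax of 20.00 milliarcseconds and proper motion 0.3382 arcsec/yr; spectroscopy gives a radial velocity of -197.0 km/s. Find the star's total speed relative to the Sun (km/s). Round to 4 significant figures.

212.7 km/s

d = 1/p = 1/0.02000″ = 50 pc.
v_t = 4.740 μ d = 4.740 × 0.3382 × 50 = 80.153 km/s.
v = √(v_r² + v_t²) = √((-197.0)² + 80.153²) = √45233.5 = 212.68 km/s.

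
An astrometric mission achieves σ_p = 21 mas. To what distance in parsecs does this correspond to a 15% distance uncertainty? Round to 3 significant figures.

7.14 pc

σ_d/d = σ_p/p, so the condition is σ_p/p ≤ 0.15, i.e. p ≥ σ_p/0.15.
p_min = 21/0.15 = 140 mas = 0.14 arcsec.
d_max = 1/p_min = 1/0.14 = 7.1429 pc.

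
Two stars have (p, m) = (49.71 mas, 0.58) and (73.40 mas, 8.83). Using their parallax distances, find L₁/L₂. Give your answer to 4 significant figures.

d₁ = 1/p₁ = 1/0.04971″ = 20.117 pc; d₂ = 1/p₂ = 1/0.07340″ = 13.624 pc.
M₁ = m₁ − 5 log₁₀ d₁ + 5 = 0.58 − 6.5178 + 5 = -0.9378.
M₂ = 8.83 − 5.6715 + 5 = 8.1585.
L₁/L₂ = 10^(0.4(M₂ − M₁)) = 10^(0.4 × 9.0963) = 10^3.63852 = 4350.3.

L₁/L₂ = 4350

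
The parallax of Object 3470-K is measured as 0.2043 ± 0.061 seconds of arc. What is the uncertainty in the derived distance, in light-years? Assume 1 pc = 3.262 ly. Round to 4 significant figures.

d = 1/p, so σ_d = σ_p / p².
σ_d = 0.0610 / (0.2043)² = 0.0610 / 0.041738 = 1.4615 pc = 1.4615 × 3.262 ly = 4.7674 ly.

4.767 ly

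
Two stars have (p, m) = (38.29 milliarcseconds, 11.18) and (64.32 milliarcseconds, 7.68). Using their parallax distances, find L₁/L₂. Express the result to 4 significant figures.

L₁/L₂ = 0.1123

d₁ = 1/p₁ = 1/0.03829″ = 26.116 pc; d₂ = 1/p₂ = 1/0.06432″ = 15.547 pc.
M₁ = m₁ − 5 log₁₀ d₁ + 5 = 11.18 − 7.0845 + 5 = 9.0955.
M₂ = 7.68 − 5.9582 + 5 = 6.7218.
L₁/L₂ = 10^(0.4(M₂ − M₁)) = 10^(0.4 × (-2.3737)) = 10^(-0.94948) = 0.11234.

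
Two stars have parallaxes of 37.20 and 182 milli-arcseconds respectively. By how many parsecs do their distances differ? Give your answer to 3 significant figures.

d_A = 1/0.03720″ = 26.882 pc; d_B = 1/0.1820″ = 5.4945 pc.
|d_B − d_A| = |5.4945 − 26.882| = 21.388 pc.

21.4 pc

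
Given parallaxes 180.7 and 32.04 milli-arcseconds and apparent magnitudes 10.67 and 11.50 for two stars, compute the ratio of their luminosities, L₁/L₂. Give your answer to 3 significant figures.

L₁/L₂ = 0.0675

d₁ = 1/p₁ = 1/0.1807″ = 5.534 pc; d₂ = 1/p₂ = 1/0.03204″ = 31.211 pc.
M₁ = m₁ − 5 log₁₀ d₁ + 5 = 10.67 − 3.7152 + 5 = 11.9548.
M₂ = 11.50 − 7.4715 + 5 = 9.0285.
L₁/L₂ = 10^(0.4(M₂ − M₁)) = 10^(0.4 × (-2.9263)) = 10^(-1.17052) = 0.067527.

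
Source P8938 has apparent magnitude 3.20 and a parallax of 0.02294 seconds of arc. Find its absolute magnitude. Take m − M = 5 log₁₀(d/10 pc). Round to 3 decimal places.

d = 1/p = 1/0.02294″ = 43.592 pc.
m − M = 5 log₁₀(43.592) − 5 = 8.1970 − 5 = 3.1970.
M = m − (m − M) = 3.20 − 3.1970 = 0.003.

M = 0.003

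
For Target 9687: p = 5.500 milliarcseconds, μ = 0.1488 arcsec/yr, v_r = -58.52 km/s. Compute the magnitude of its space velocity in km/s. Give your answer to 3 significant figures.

d = 1/p = 1/0.005500″ = 181.82 pc.
v_t = 4.740 μ d = 4.740 × 0.1488 × 181.82 = 128.24 km/s.
v = √(v_r² + v_t²) = √((-58.52)² + 128.24²) = √19870.1 = 140.96 km/s.

141 km/s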